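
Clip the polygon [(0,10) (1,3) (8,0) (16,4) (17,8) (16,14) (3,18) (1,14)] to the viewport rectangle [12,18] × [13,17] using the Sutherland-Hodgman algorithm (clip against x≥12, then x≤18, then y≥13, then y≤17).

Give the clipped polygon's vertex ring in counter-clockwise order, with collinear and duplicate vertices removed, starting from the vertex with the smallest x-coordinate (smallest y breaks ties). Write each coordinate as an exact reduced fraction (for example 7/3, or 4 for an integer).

1. After x ≥ 12: [(12,2) (16,4) (17,8) (16,14) (12,198/13)]
2. After x ≤ 18: [(12,2) (16,4) (17,8) (16,14) (12,198/13)]
3. After y ≥ 13: [(12,13) (97/6,13) (16,14) (12,198/13)]
4. After y ≤ 17: [(12,13) (97/6,13) (16,14) (12,198/13)]
5. Canonical ring: [(12,13) (97/6,13) (16,14) (12,198/13)]

Clipped polygon: [(12,13) (97/6,13) (16,14) (12,198/13)]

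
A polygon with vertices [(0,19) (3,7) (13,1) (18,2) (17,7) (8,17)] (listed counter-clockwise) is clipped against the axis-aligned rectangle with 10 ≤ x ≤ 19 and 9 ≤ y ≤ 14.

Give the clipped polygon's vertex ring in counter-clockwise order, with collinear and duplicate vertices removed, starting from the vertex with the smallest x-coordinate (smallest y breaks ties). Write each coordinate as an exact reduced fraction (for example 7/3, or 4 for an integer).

Clipped polygon: [(10,9) (76/5,9) (107/10,14) (10,14)]

1. After x ≥ 10: [(10,14/5) (13,1) (18,2) (17,7) (10,133/9)]
2. After x ≤ 19: [(10,14/5) (13,1) (18,2) (17,7) (10,133/9)]
3. After y ≥ 9: [(10,9) (76/5,9) (10,133/9)]
4. After y ≤ 14: [(10,14) (10,9) (76/5,9) (107/10,14)]
5. Canonical ring: [(10,9) (76/5,9) (107/10,14) (10,14)]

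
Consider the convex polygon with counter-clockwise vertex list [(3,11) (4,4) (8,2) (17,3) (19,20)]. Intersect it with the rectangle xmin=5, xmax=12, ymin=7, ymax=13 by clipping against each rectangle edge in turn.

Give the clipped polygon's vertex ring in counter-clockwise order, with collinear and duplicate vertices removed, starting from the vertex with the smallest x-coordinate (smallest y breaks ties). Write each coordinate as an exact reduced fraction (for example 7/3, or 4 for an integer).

Clipped polygon: [(5,7) (12,7) (12,13) (59/9,13) (5,97/8)]

1. After x ≥ 5: [(5,97/8) (5,7/2) (8,2) (17,3) (19,20)]
2. After x ≤ 12: [(12,257/16) (5,97/8) (5,7/2) (8,2) (12,22/9)]
3. After y ≥ 7: [(12,7) (12,257/16) (5,97/8) (5,7)]
4. After y ≤ 13: [(12,7) (12,13) (59/9,13) (5,97/8) (5,7)]
5. Canonical ring: [(5,7) (12,7) (12,13) (59/9,13) (5,97/8)]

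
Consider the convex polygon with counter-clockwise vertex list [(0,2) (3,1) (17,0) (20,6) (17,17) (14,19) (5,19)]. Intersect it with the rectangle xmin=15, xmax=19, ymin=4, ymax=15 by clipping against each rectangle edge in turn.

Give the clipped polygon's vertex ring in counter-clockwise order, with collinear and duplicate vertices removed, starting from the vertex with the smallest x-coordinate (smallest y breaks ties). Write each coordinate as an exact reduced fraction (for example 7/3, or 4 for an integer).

1. After x ≥ 15: [(15,1/7) (17,0) (20,6) (17,17) (15,55/3)]
2. After x ≤ 19: [(15,1/7) (17,0) (19,4) (19,29/3) (17,17) (15,55/3)]
3. After y ≥ 4: [(15,4) (19,4) (19,4) (19,29/3) (17,17) (15,55/3)]
4. After y ≤ 15: [(15,15) (15,4) (19,4) (19,4) (19,29/3) (193/11,15)]
5. Canonical ring: [(15,4) (19,4) (19,29/3) (193/11,15) (15,15)]

Clipped polygon: [(15,4) (19,4) (19,29/3) (193/11,15) (15,15)]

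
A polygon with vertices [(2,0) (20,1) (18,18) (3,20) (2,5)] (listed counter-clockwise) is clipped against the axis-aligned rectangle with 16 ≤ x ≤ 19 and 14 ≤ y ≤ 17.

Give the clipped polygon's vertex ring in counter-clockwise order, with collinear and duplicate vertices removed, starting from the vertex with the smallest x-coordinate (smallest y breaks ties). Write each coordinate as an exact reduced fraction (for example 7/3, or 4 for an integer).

Clipped polygon: [(16,14) (314/17,14) (308/17,17) (16,17)]

1. After x ≥ 16: [(16,7/9) (20,1) (18,18) (16,274/15)]
2. After x ≤ 19: [(16,7/9) (19,17/18) (19,19/2) (18,18) (16,274/15)]
3. After y ≥ 14: [(16,14) (314/17,14) (18,18) (16,274/15)]
4. After y ≤ 17: [(16,17) (16,14) (314/17,14) (308/17,17)]
5. Canonical ring: [(16,14) (314/17,14) (308/17,17) (16,17)]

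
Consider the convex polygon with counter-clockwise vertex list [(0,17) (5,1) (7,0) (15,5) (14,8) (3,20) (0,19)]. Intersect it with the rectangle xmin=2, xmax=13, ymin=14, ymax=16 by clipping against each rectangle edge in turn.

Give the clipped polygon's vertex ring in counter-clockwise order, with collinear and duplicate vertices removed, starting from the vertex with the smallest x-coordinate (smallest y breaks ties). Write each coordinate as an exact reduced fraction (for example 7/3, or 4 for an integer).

Clipped polygon: [(2,14) (17/2,14) (20/3,16) (2,16)]

1. After x ≥ 2: [(2,53/5) (5,1) (7,0) (15,5) (14,8) (3,20) (2,59/3)]
2. After x ≤ 13: [(2,53/5) (5,1) (7,0) (13,15/4) (13,100/11) (3,20) (2,59/3)]
3. After y ≥ 14: [(2,14) (17/2,14) (3,20) (2,59/3)]
4. After y ≤ 16: [(2,16) (2,14) (17/2,14) (20/3,16)]
5. Canonical ring: [(2,14) (17/2,14) (20/3,16) (2,16)]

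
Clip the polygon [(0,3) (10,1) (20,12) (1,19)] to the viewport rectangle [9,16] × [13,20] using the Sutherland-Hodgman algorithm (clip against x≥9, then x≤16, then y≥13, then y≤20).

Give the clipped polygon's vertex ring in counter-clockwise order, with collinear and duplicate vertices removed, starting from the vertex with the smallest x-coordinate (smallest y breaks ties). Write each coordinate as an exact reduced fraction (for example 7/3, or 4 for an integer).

1. After x ≥ 9: [(9,6/5) (10,1) (20,12) (9,305/19)]
2. After x ≤ 16: [(9,6/5) (10,1) (16,38/5) (16,256/19) (9,305/19)]
3. After y ≥ 13: [(9,13) (16,13) (16,256/19) (9,305/19)]
4. After y ≤ 20: [(9,13) (16,13) (16,256/19) (9,305/19)]
5. Canonical ring: [(9,13) (16,13) (16,256/19) (9,305/19)]

Clipped polygon: [(9,13) (16,13) (16,256/19) (9,305/19)]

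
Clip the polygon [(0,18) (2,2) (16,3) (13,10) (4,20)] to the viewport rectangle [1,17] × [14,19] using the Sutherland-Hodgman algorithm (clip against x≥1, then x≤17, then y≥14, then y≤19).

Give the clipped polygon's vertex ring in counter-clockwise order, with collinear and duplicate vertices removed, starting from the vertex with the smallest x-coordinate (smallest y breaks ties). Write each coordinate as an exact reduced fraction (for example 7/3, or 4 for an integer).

Clipped polygon: [(1,14) (47/5,14) (49/10,19) (2,19) (1,37/2)]

1. After x ≥ 1: [(1,37/2) (1,10) (2,2) (16,3) (13,10) (4,20)]
2. After x ≤ 17: [(1,37/2) (1,10) (2,2) (16,3) (13,10) (4,20)]
3. After y ≥ 14: [(1,37/2) (1,14) (47/5,14) (4,20)]
4. After y ≤ 19: [(2,19) (1,37/2) (1,14) (47/5,14) (49/10,19)]
5. Canonical ring: [(1,14) (47/5,14) (49/10,19) (2,19) (1,37/2)]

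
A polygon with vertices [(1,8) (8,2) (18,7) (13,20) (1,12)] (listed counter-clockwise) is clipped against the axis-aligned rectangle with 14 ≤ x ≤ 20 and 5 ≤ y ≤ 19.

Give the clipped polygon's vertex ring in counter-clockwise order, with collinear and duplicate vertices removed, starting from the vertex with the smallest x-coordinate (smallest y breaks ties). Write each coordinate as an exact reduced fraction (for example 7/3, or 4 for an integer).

Clipped polygon: [(14,5) (18,7) (14,87/5)]

1. After x ≥ 14: [(14,5) (18,7) (14,87/5)]
2. After x ≤ 20: [(14,5) (18,7) (14,87/5)]
3. After y ≥ 5: [(14,5) (18,7) (14,87/5)]
4. After y ≤ 19: [(14,5) (18,7) (14,87/5)]
5. Canonical ring: [(14,5) (18,7) (14,87/5)]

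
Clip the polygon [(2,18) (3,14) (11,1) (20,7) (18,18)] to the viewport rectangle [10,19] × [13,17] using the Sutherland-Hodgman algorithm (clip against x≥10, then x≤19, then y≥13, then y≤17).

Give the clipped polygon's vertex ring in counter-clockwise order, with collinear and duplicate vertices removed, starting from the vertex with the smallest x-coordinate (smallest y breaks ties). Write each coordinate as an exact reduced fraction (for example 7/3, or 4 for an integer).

Clipped polygon: [(10,13) (208/11,13) (200/11,17) (10,17)]

1. After x ≥ 10: [(10,18) (10,21/8) (11,1) (20,7) (18,18)]
2. After x ≤ 19: [(10,18) (10,21/8) (11,1) (19,19/3) (19,25/2) (18,18)]
3. After y ≥ 13: [(10,18) (10,13) (208/11,13) (18,18)]
4. After y ≤ 17: [(10,17) (10,13) (208/11,13) (200/11,17)]
5. Canonical ring: [(10,13) (208/11,13) (200/11,17) (10,17)]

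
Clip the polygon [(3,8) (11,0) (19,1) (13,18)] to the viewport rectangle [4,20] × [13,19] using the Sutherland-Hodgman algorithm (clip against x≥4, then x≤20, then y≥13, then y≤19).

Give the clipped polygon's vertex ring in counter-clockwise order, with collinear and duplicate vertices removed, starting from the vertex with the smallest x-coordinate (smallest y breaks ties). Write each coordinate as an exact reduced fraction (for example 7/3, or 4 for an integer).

1. After x ≥ 4: [(4,9) (4,7) (11,0) (19,1) (13,18)]
2. After x ≤ 20: [(4,9) (4,7) (11,0) (19,1) (13,18)]
3. After y ≥ 13: [(8,13) (251/17,13) (13,18)]
4. After y ≤ 19: [(8,13) (251/17,13) (13,18)]
5. Canonical ring: [(8,13) (251/17,13) (13,18)]

Clipped polygon: [(8,13) (251/17,13) (13,18)]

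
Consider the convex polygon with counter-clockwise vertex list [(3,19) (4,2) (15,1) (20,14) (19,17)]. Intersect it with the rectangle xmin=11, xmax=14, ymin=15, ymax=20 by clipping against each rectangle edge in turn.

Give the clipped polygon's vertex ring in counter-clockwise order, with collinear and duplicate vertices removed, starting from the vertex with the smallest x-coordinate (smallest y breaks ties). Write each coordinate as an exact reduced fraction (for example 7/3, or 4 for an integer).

Clipped polygon: [(11,15) (14,15) (14,141/8) (11,18)]

1. After x ≥ 11: [(11,18) (11,15/11) (15,1) (20,14) (19,17)]
2. After x ≤ 14: [(14,141/8) (11,18) (11,15/11) (14,12/11)]
3. After y ≥ 15: [(14,15) (14,141/8) (11,18) (11,15)]
4. After y ≤ 20: [(14,15) (14,141/8) (11,18) (11,15)]
5. Canonical ring: [(11,15) (14,15) (14,141/8) (11,18)]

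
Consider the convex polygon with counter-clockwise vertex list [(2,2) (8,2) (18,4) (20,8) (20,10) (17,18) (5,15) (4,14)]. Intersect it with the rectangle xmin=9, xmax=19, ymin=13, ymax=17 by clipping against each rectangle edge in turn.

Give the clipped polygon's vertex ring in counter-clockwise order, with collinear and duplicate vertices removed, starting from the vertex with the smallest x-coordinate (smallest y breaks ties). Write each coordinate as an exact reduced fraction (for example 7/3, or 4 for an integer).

1. After x ≥ 9: [(9,11/5) (18,4) (20,8) (20,10) (17,18) (9,16)]
2. After x ≤ 19: [(9,11/5) (18,4) (19,6) (19,38/3) (17,18) (9,16)]
3. After y ≥ 13: [(9,13) (151/8,13) (17,18) (9,16)]
4. After y ≤ 17: [(9,13) (151/8,13) (139/8,17) (13,17) (9,16)]
5. Canonical ring: [(9,13) (151/8,13) (139/8,17) (13,17) (9,16)]

Clipped polygon: [(9,13) (151/8,13) (139/8,17) (13,17) (9,16)]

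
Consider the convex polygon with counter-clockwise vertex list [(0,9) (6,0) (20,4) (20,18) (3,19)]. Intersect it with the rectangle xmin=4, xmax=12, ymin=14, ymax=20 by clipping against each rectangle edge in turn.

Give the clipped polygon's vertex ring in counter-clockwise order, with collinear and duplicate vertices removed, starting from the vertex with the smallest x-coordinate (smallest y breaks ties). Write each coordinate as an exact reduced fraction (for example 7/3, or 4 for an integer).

Clipped polygon: [(4,14) (12,14) (12,314/17) (4,322/17)]

1. After x ≥ 4: [(4,3) (6,0) (20,4) (20,18) (4,322/17)]
2. After x ≤ 12: [(4,3) (6,0) (12,12/7) (12,314/17) (4,322/17)]
3. After y ≥ 14: [(4,14) (12,14) (12,314/17) (4,322/17)]
4. After y ≤ 20: [(4,14) (12,14) (12,314/17) (4,322/17)]
5. Canonical ring: [(4,14) (12,14) (12,314/17) (4,322/17)]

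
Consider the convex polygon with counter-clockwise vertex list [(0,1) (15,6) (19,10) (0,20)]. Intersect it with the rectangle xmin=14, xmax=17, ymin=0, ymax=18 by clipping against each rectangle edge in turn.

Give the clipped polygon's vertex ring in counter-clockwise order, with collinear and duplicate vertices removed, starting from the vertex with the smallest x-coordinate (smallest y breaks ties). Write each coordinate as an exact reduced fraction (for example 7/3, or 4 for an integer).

1. After x ≥ 14: [(14,17/3) (15,6) (19,10) (14,240/19)]
2. After x ≤ 17: [(14,17/3) (15,6) (17,8) (17,210/19) (14,240/19)]
3. After y ≥ 0: [(14,17/3) (15,6) (17,8) (17,210/19) (14,240/19)]
4. After y ≤ 18: [(14,17/3) (15,6) (17,8) (17,210/19) (14,240/19)]
5. Canonical ring: [(14,17/3) (15,6) (17,8) (17,210/19) (14,240/19)]

Clipped polygon: [(14,17/3) (15,6) (17,8) (17,210/19) (14,240/19)]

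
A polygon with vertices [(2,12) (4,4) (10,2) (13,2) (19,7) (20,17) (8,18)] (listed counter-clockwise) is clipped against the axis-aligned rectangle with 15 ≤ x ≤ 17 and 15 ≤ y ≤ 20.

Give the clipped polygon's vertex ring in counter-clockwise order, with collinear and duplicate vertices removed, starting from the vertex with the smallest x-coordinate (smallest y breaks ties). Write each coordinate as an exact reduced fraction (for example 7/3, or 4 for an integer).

1. After x ≥ 15: [(15,11/3) (19,7) (20,17) (15,209/12)]
2. After x ≤ 17: [(15,11/3) (17,16/3) (17,69/4) (15,209/12)]
3. After y ≥ 15: [(15,15) (17,15) (17,69/4) (15,209/12)]
4. After y ≤ 20: [(15,15) (17,15) (17,69/4) (15,209/12)]
5. Canonical ring: [(15,15) (17,15) (17,69/4) (15,209/12)]

Clipped polygon: [(15,15) (17,15) (17,69/4) (15,209/12)]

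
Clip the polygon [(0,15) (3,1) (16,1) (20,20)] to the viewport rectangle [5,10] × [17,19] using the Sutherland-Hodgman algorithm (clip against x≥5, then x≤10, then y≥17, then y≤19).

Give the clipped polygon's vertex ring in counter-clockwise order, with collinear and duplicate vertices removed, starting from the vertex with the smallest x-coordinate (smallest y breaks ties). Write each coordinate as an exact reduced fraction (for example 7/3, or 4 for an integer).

Clipped polygon: [(8,17) (10,17) (10,35/2)]

1. After x ≥ 5: [(5,65/4) (5,1) (16,1) (20,20)]
2. After x ≤ 10: [(10,35/2) (5,65/4) (5,1) (10,1)]
3. After y ≥ 17: [(10,17) (10,35/2) (8,17)]
4. After y ≤ 19: [(10,17) (10,35/2) (8,17)]
5. Canonical ring: [(8,17) (10,17) (10,35/2)]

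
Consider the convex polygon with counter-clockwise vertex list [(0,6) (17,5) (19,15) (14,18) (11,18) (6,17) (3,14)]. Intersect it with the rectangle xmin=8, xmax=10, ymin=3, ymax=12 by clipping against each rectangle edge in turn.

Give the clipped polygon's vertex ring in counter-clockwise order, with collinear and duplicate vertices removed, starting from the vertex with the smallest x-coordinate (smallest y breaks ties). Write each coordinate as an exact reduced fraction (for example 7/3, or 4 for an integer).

Clipped polygon: [(8,94/17) (10,92/17) (10,12) (8,12)]

1. After x ≥ 8: [(8,94/17) (17,5) (19,15) (14,18) (11,18) (8,87/5)]
2. After x ≤ 10: [(8,94/17) (10,92/17) (10,89/5) (8,87/5)]
3. After y ≥ 3: [(8,94/17) (10,92/17) (10,89/5) (8,87/5)]
4. After y ≤ 12: [(8,12) (8,94/17) (10,92/17) (10,12)]
5. Canonical ring: [(8,94/17) (10,92/17) (10,12) (8,12)]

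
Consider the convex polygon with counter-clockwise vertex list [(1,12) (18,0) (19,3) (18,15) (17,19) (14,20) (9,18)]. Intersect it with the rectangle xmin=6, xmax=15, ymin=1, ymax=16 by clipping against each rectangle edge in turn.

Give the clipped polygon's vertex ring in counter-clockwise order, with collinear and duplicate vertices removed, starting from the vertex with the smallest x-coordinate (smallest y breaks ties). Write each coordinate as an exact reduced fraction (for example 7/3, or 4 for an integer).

1. After x ≥ 6: [(6,63/4) (6,144/17) (18,0) (19,3) (18,15) (17,19) (14,20) (9,18)]
2. After x ≤ 15: [(6,63/4) (6,144/17) (15,36/17) (15,59/3) (14,20) (9,18)]
3. After y ≥ 1: [(6,63/4) (6,144/17) (15,36/17) (15,59/3) (14,20) (9,18)]
4. After y ≤ 16: [(19/3,16) (6,63/4) (6,144/17) (15,36/17) (15,16)]
5. Canonical ring: [(6,144/17) (15,36/17) (15,16) (19/3,16) (6,63/4)]

Clipped polygon: [(6,144/17) (15,36/17) (15,16) (19/3,16) (6,63/4)]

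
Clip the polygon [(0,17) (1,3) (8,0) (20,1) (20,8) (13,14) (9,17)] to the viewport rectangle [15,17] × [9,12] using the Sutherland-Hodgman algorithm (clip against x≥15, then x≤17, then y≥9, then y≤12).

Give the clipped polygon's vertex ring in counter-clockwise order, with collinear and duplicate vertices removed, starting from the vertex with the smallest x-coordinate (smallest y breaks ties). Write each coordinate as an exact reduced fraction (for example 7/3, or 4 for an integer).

Clipped polygon: [(15,9) (17,9) (17,74/7) (46/3,12) (15,12)]

1. After x ≥ 15: [(15,7/12) (20,1) (20,8) (15,86/7)]
2. After x ≤ 17: [(15,7/12) (17,3/4) (17,74/7) (15,86/7)]
3. After y ≥ 9: [(15,9) (17,9) (17,74/7) (15,86/7)]
4. After y ≤ 12: [(15,12) (15,9) (17,9) (17,74/7) (46/3,12)]
5. Canonical ring: [(15,9) (17,9) (17,74/7) (46/3,12) (15,12)]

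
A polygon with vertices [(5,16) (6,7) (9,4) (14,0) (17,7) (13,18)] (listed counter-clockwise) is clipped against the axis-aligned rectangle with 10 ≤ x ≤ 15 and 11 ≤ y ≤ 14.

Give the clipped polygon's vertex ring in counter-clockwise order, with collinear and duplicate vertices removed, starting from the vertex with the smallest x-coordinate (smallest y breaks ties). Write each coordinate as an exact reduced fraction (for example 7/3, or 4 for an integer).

Clipped polygon: [(10,11) (15,11) (15,25/2) (159/11,14) (10,14)]

1. After x ≥ 10: [(10,69/4) (10,16/5) (14,0) (17,7) (13,18)]
2. After x ≤ 15: [(10,69/4) (10,16/5) (14,0) (15,7/3) (15,25/2) (13,18)]
3. After y ≥ 11: [(10,69/4) (10,11) (15,11) (15,25/2) (13,18)]
4. After y ≤ 14: [(10,14) (10,11) (15,11) (15,25/2) (159/11,14)]
5. Canonical ring: [(10,11) (15,11) (15,25/2) (159/11,14) (10,14)]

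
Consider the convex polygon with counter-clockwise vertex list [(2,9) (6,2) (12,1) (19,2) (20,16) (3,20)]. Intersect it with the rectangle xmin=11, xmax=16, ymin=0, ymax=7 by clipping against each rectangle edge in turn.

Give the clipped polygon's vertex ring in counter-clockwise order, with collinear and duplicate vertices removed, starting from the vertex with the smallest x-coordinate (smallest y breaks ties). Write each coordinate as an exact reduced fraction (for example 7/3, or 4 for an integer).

Clipped polygon: [(11,7/6) (12,1) (16,11/7) (16,7) (11,7)]

1. After x ≥ 11: [(11,7/6) (12,1) (19,2) (20,16) (11,308/17)]
2. After x ≤ 16: [(11,7/6) (12,1) (16,11/7) (16,288/17) (11,308/17)]
3. After y ≥ 0: [(11,7/6) (12,1) (16,11/7) (16,288/17) (11,308/17)]
4. After y ≤ 7: [(11,7) (11,7/6) (12,1) (16,11/7) (16,7)]
5. Canonical ring: [(11,7/6) (12,1) (16,11/7) (16,7) (11,7)]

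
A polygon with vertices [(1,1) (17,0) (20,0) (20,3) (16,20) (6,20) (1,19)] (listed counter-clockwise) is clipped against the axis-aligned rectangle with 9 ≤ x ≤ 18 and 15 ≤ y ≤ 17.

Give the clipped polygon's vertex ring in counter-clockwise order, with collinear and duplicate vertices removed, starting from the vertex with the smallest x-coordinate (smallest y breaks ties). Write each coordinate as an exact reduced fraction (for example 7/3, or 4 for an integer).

Clipped polygon: [(9,15) (292/17,15) (284/17,17) (9,17)]

1. After x ≥ 9: [(9,1/2) (17,0) (20,0) (20,3) (16,20) (9,20)]
2. After x ≤ 18: [(9,1/2) (17,0) (18,0) (18,23/2) (16,20) (9,20)]
3. After y ≥ 15: [(9,15) (292/17,15) (16,20) (9,20)]
4. After y ≤ 17: [(9,17) (9,15) (292/17,15) (284/17,17)]
5. Canonical ring: [(9,15) (292/17,15) (284/17,17) (9,17)]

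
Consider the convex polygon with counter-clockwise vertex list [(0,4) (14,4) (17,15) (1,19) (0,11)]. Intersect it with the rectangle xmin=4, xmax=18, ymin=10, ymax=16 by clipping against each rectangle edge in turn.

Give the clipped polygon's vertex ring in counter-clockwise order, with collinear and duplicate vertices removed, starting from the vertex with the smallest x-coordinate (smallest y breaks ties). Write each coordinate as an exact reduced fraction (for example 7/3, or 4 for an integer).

Clipped polygon: [(4,10) (172/11,10) (17,15) (13,16) (4,16)]

1. After x ≥ 4: [(4,4) (14,4) (17,15) (4,73/4)]
2. After x ≤ 18: [(4,4) (14,4) (17,15) (4,73/4)]
3. After y ≥ 10: [(4,10) (172/11,10) (17,15) (4,73/4)]
4. After y ≤ 16: [(4,16) (4,10) (172/11,10) (17,15) (13,16)]
5. Canonical ring: [(4,10) (172/11,10) (17,15) (13,16) (4,16)]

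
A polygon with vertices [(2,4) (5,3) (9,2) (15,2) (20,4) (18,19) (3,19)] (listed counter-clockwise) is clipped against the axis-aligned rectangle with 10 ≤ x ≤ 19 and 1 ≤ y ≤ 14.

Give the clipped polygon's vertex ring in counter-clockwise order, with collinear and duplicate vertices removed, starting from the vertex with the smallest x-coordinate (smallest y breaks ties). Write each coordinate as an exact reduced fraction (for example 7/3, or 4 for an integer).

Clipped polygon: [(10,2) (15,2) (19,18/5) (19,23/2) (56/3,14) (10,14)]

1. After x ≥ 10: [(10,2) (15,2) (20,4) (18,19) (10,19)]
2. After x ≤ 19: [(10,2) (15,2) (19,18/5) (19,23/2) (18,19) (10,19)]
3. After y ≥ 1: [(10,2) (15,2) (19,18/5) (19,23/2) (18,19) (10,19)]
4. After y ≤ 14: [(10,14) (10,2) (15,2) (19,18/5) (19,23/2) (56/3,14)]
5. Canonical ring: [(10,2) (15,2) (19,18/5) (19,23/2) (56/3,14) (10,14)]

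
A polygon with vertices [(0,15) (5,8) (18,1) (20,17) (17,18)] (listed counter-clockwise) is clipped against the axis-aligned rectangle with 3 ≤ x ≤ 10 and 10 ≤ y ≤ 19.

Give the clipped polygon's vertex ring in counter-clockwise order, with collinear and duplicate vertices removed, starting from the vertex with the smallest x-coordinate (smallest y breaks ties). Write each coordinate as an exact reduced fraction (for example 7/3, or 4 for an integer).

Clipped polygon: [(3,54/5) (25/7,10) (10,10) (10,285/17) (3,264/17)]

1. After x ≥ 3: [(3,264/17) (3,54/5) (5,8) (18,1) (20,17) (17,18)]
2. After x ≤ 10: [(10,285/17) (3,264/17) (3,54/5) (5,8) (10,69/13)]
3. After y ≥ 10: [(10,10) (10,285/17) (3,264/17) (3,54/5) (25/7,10)]
4. After y ≤ 19: [(10,10) (10,285/17) (3,264/17) (3,54/5) (25/7,10)]
5. Canonical ring: [(3,54/5) (25/7,10) (10,10) (10,285/17) (3,264/17)]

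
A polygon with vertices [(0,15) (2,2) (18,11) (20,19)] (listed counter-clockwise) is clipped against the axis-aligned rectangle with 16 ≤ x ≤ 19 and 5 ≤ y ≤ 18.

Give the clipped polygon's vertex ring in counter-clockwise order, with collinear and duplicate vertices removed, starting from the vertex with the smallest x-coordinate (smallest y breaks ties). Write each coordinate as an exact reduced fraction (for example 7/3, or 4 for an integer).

1. After x ≥ 16: [(16,91/5) (16,79/8) (18,11) (20,19)]
2. After x ≤ 19: [(19,94/5) (16,91/5) (16,79/8) (18,11) (19,15)]
3. After y ≥ 5: [(19,94/5) (16,91/5) (16,79/8) (18,11) (19,15)]
4. After y ≤ 18: [(19,18) (16,18) (16,79/8) (18,11) (19,15)]
5. Canonical ring: [(16,79/8) (18,11) (19,15) (19,18) (16,18)]

Clipped polygon: [(16,79/8) (18,11) (19,15) (19,18) (16,18)]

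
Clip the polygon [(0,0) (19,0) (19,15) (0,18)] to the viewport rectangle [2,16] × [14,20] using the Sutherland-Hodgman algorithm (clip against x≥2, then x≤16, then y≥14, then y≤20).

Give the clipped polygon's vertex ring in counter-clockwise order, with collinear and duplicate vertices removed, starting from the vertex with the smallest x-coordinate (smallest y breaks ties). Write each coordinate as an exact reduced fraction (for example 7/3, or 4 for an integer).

Clipped polygon: [(2,14) (16,14) (16,294/19) (2,336/19)]

1. After x ≥ 2: [(2,0) (19,0) (19,15) (2,336/19)]
2. After x ≤ 16: [(2,0) (16,0) (16,294/19) (2,336/19)]
3. After y ≥ 14: [(2,14) (16,14) (16,294/19) (2,336/19)]
4. After y ≤ 20: [(2,14) (16,14) (16,294/19) (2,336/19)]
5. Canonical ring: [(2,14) (16,14) (16,294/19) (2,336/19)]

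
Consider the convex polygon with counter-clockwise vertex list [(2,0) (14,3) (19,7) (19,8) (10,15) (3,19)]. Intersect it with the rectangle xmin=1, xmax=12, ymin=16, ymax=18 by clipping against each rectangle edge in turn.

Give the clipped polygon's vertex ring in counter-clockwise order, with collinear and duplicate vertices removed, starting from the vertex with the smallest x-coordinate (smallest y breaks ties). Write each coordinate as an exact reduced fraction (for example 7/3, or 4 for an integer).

1. After x ≥ 1: [(2,0) (14,3) (19,7) (19,8) (10,15) (3,19)]
2. After x ≤ 12: [(2,0) (12,5/2) (12,121/9) (10,15) (3,19)]
3. After y ≥ 16: [(54/19,16) (33/4,16) (3,19)]
4. After y ≤ 18: [(56/19,18) (54/19,16) (33/4,16) (19/4,18)]
5. Canonical ring: [(54/19,16) (33/4,16) (19/4,18) (56/19,18)]

Clipped polygon: [(54/19,16) (33/4,16) (19/4,18) (56/19,18)]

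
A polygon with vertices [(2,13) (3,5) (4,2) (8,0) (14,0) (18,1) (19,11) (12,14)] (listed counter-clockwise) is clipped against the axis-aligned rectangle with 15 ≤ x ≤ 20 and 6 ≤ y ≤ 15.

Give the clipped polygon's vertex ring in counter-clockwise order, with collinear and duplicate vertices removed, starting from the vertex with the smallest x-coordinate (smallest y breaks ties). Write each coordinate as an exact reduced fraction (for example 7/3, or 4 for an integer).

1. After x ≥ 15: [(15,1/4) (18,1) (19,11) (15,89/7)]
2. After x ≤ 20: [(15,1/4) (18,1) (19,11) (15,89/7)]
3. After y ≥ 6: [(15,6) (37/2,6) (19,11) (15,89/7)]
4. After y ≤ 15: [(15,6) (37/2,6) (19,11) (15,89/7)]
5. Canonical ring: [(15,6) (37/2,6) (19,11) (15,89/7)]

Clipped polygon: [(15,6) (37/2,6) (19,11) (15,89/7)]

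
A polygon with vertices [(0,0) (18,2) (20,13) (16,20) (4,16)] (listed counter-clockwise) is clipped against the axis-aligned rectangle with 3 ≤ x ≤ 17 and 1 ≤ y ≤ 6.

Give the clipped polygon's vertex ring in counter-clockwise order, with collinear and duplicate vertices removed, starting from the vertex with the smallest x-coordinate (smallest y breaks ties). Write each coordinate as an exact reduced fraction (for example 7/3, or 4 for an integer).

1. After x ≥ 3: [(3,12) (3,1/3) (18,2) (20,13) (16,20) (4,16)]
2. After x ≤ 17: [(3,12) (3,1/3) (17,17/9) (17,73/4) (16,20) (4,16)]
3. After y ≥ 1: [(3,12) (3,1) (9,1) (17,17/9) (17,73/4) (16,20) (4,16)]
4. After y ≤ 6: [(3,6) (3,1) (9,1) (17,17/9) (17,6)]
5. Canonical ring: [(3,1) (9,1) (17,17/9) (17,6) (3,6)]

Clipped polygon: [(3,1) (9,1) (17,17/9) (17,6) (3,6)]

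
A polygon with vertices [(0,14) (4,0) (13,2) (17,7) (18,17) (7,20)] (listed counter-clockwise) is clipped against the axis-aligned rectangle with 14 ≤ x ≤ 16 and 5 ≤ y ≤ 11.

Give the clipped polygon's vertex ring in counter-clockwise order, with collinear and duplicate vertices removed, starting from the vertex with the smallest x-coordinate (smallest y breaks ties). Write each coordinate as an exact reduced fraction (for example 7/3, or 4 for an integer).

1. After x ≥ 14: [(14,13/4) (17,7) (18,17) (14,199/11)]
2. After x ≤ 16: [(14,13/4) (16,23/4) (16,193/11) (14,199/11)]
3. After y ≥ 5: [(14,5) (77/5,5) (16,23/4) (16,193/11) (14,199/11)]
4. After y ≤ 11: [(14,11) (14,5) (77/5,5) (16,23/4) (16,11)]
5. Canonical ring: [(14,5) (77/5,5) (16,23/4) (16,11) (14,11)]

Clipped polygon: [(14,5) (77/5,5) (16,23/4) (16,11) (14,11)]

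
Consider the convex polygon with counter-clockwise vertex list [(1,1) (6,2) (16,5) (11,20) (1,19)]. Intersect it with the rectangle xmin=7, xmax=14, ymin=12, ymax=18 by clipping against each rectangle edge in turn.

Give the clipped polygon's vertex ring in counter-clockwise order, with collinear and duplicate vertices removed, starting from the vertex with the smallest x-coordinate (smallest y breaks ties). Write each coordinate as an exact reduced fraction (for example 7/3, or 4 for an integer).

1. After x ≥ 7: [(7,23/10) (16,5) (11,20) (7,98/5)]
2. After x ≤ 14: [(7,23/10) (14,22/5) (14,11) (11,20) (7,98/5)]
3. After y ≥ 12: [(7,12) (41/3,12) (11,20) (7,98/5)]
4. After y ≤ 18: [(7,18) (7,12) (41/3,12) (35/3,18)]
5. Canonical ring: [(7,12) (41/3,12) (35/3,18) (7,18)]

Clipped polygon: [(7,12) (41/3,12) (35/3,18) (7,18)]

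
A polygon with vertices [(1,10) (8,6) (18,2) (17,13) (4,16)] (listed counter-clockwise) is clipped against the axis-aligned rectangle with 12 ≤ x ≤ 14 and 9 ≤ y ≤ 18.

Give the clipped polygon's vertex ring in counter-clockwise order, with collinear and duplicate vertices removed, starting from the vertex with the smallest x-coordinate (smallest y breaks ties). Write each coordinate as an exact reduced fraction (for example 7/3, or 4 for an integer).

1. After x ≥ 12: [(12,22/5) (18,2) (17,13) (12,184/13)]
2. After x ≤ 14: [(12,22/5) (14,18/5) (14,178/13) (12,184/13)]
3. After y ≥ 9: [(12,9) (14,9) (14,178/13) (12,184/13)]
4. After y ≤ 18: [(12,9) (14,9) (14,178/13) (12,184/13)]
5. Canonical ring: [(12,9) (14,9) (14,178/13) (12,184/13)]

Clipped polygon: [(12,9) (14,9) (14,178/13) (12,184/13)]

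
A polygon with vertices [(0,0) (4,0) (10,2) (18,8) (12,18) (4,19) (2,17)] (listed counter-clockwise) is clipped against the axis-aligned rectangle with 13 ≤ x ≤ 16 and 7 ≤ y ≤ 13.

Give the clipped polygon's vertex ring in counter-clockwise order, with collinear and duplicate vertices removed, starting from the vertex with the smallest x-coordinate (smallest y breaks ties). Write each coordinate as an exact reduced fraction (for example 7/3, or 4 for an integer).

1. After x ≥ 13: [(13,17/4) (18,8) (13,49/3)]
2. After x ≤ 16: [(13,17/4) (16,13/2) (16,34/3) (13,49/3)]
3. After y ≥ 7: [(13,7) (16,7) (16,34/3) (13,49/3)]
4. After y ≤ 13: [(13,13) (13,7) (16,7) (16,34/3) (15,13)]
5. Canonical ring: [(13,7) (16,7) (16,34/3) (15,13) (13,13)]

Clipped polygon: [(13,7) (16,7) (16,34/3) (15,13) (13,13)]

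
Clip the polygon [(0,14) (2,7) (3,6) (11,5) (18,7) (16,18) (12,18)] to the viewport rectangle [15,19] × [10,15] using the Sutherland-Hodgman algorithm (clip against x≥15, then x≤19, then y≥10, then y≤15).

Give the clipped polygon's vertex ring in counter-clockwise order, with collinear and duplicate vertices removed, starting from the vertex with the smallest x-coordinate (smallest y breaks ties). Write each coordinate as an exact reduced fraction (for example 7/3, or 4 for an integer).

1. After x ≥ 15: [(15,43/7) (18,7) (16,18) (15,18)]
2. After x ≤ 19: [(15,43/7) (18,7) (16,18) (15,18)]
3. After y ≥ 10: [(15,10) (192/11,10) (16,18) (15,18)]
4. After y ≤ 15: [(15,15) (15,10) (192/11,10) (182/11,15)]
5. Canonical ring: [(15,10) (192/11,10) (182/11,15) (15,15)]

Clipped polygon: [(15,10) (192/11,10) (182/11,15) (15,15)]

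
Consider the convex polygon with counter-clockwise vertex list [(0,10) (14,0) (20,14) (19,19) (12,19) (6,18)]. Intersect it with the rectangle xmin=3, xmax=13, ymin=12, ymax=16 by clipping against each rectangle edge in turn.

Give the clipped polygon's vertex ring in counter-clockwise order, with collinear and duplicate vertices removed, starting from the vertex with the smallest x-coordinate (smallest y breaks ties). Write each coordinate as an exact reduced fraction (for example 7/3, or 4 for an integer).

Clipped polygon: [(3,12) (13,12) (13,16) (9/2,16) (3,14)]

1. After x ≥ 3: [(3,14) (3,55/7) (14,0) (20,14) (19,19) (12,19) (6,18)]
2. After x ≤ 13: [(3,14) (3,55/7) (13,5/7) (13,19) (12,19) (6,18)]
3. After y ≥ 12: [(3,14) (3,12) (13,12) (13,19) (12,19) (6,18)]
4. After y ≤ 16: [(9/2,16) (3,14) (3,12) (13,12) (13,16)]
5. Canonical ring: [(3,12) (13,12) (13,16) (9/2,16) (3,14)]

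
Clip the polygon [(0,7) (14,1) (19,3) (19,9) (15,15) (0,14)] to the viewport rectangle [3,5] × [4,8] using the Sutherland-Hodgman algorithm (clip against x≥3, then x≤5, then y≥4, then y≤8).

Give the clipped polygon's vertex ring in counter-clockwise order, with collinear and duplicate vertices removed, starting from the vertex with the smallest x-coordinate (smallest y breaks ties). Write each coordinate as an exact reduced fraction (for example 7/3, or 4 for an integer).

Clipped polygon: [(3,40/7) (5,34/7) (5,8) (3,8)]

1. After x ≥ 3: [(3,40/7) (14,1) (19,3) (19,9) (15,15) (3,71/5)]
2. After x ≤ 5: [(3,40/7) (5,34/7) (5,43/3) (3,71/5)]
3. After y ≥ 4: [(3,40/7) (5,34/7) (5,43/3) (3,71/5)]
4. After y ≤ 8: [(3,8) (3,40/7) (5,34/7) (5,8)]
5. Canonical ring: [(3,40/7) (5,34/7) (5,8) (3,8)]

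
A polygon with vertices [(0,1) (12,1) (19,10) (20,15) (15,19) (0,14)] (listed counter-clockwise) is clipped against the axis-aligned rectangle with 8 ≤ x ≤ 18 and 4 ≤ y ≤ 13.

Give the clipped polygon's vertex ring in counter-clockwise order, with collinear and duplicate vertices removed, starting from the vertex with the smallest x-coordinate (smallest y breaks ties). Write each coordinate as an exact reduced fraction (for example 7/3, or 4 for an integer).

1. After x ≥ 8: [(8,1) (12,1) (19,10) (20,15) (15,19) (8,50/3)]
2. After x ≤ 18: [(8,1) (12,1) (18,61/7) (18,83/5) (15,19) (8,50/3)]
3. After y ≥ 4: [(8,4) (43/3,4) (18,61/7) (18,83/5) (15,19) (8,50/3)]
4. After y ≤ 13: [(8,13) (8,4) (43/3,4) (18,61/7) (18,13)]
5. Canonical ring: [(8,4) (43/3,4) (18,61/7) (18,13) (8,13)]

Clipped polygon: [(8,4) (43/3,4) (18,61/7) (18,13) (8,13)]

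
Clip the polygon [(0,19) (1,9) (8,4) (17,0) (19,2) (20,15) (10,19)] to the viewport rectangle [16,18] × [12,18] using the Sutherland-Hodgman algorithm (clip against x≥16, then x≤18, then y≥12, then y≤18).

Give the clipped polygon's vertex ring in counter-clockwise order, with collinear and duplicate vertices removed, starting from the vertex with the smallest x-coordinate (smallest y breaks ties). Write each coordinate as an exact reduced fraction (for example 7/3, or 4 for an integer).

1. After x ≥ 16: [(16,4/9) (17,0) (19,2) (20,15) (16,83/5)]
2. After x ≤ 18: [(16,4/9) (17,0) (18,1) (18,79/5) (16,83/5)]
3. After y ≥ 12: [(16,12) (18,12) (18,79/5) (16,83/5)]
4. After y ≤ 18: [(16,12) (18,12) (18,79/5) (16,83/5)]
5. Canonical ring: [(16,12) (18,12) (18,79/5) (16,83/5)]

Clipped polygon: [(16,12) (18,12) (18,79/5) (16,83/5)]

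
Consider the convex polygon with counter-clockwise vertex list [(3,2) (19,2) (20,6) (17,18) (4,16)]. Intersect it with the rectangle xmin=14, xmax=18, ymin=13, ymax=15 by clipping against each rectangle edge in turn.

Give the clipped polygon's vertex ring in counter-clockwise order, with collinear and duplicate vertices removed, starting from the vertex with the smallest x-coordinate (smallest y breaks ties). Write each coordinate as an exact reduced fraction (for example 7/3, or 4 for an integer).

1. After x ≥ 14: [(14,2) (19,2) (20,6) (17,18) (14,228/13)]
2. After x ≤ 18: [(14,2) (18,2) (18,14) (17,18) (14,228/13)]
3. After y ≥ 13: [(14,13) (18,13) (18,14) (17,18) (14,228/13)]
4. After y ≤ 15: [(14,15) (14,13) (18,13) (18,14) (71/4,15)]
5. Canonical ring: [(14,13) (18,13) (18,14) (71/4,15) (14,15)]

Clipped polygon: [(14,13) (18,13) (18,14) (71/4,15) (14,15)]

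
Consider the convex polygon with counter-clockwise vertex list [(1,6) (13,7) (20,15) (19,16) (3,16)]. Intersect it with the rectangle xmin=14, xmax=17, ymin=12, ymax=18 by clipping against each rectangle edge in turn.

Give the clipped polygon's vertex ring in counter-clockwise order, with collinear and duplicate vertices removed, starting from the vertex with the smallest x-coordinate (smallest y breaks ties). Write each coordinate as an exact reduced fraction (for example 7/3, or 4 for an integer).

1. After x ≥ 14: [(14,57/7) (20,15) (19,16) (14,16)]
2. After x ≤ 17: [(14,57/7) (17,81/7) (17,16) (14,16)]
3. After y ≥ 12: [(14,12) (17,12) (17,16) (14,16)]
4. After y ≤ 18: [(14,12) (17,12) (17,16) (14,16)]
5. Canonical ring: [(14,12) (17,12) (17,16) (14,16)]

Clipped polygon: [(14,12) (17,12) (17,16) (14,16)]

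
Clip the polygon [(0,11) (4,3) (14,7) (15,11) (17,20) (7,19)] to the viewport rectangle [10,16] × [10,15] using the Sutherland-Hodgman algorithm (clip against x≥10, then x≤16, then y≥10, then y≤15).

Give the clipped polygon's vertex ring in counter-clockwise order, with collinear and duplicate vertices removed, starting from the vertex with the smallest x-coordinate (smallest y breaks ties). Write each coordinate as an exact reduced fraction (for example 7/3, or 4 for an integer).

Clipped polygon: [(10,10) (59/4,10) (15,11) (143/9,15) (10,15)]

1. After x ≥ 10: [(10,27/5) (14,7) (15,11) (17,20) (10,193/10)]
2. After x ≤ 16: [(10,27/5) (14,7) (15,11) (16,31/2) (16,199/10) (10,193/10)]
3. After y ≥ 10: [(10,10) (59/4,10) (15,11) (16,31/2) (16,199/10) (10,193/10)]
4. After y ≤ 15: [(10,15) (10,10) (59/4,10) (15,11) (143/9,15)]
5. Canonical ring: [(10,10) (59/4,10) (15,11) (143/9,15) (10,15)]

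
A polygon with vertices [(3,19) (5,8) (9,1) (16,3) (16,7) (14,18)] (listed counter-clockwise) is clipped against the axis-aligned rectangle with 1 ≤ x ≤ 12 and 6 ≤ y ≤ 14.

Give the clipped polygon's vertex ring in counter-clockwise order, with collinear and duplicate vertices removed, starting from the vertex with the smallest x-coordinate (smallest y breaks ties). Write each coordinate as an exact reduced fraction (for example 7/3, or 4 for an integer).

1. After x ≥ 1: [(3,19) (5,8) (9,1) (16,3) (16,7) (14,18)]
2. After x ≤ 12: [(12,200/11) (3,19) (5,8) (9,1) (12,13/7)]
3. After y ≥ 6: [(12,6) (12,200/11) (3,19) (5,8) (43/7,6)]
4. After y ≤ 14: [(12,6) (12,14) (43/11,14) (5,8) (43/7,6)]
5. Canonical ring: [(43/11,14) (5,8) (43/7,6) (12,6) (12,14)]

Clipped polygon: [(43/11,14) (5,8) (43/7,6) (12,6) (12,14)]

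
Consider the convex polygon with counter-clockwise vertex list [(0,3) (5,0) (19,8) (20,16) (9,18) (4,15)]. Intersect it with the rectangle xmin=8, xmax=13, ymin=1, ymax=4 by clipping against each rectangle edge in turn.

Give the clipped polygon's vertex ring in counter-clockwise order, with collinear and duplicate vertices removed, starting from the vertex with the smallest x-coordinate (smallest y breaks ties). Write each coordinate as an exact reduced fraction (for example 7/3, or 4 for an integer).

Clipped polygon: [(8,12/7) (12,4) (8,4)]

1. After x ≥ 8: [(8,12/7) (19,8) (20,16) (9,18) (8,87/5)]
2. After x ≤ 13: [(8,12/7) (13,32/7) (13,190/11) (9,18) (8,87/5)]
3. After y ≥ 1: [(8,12/7) (13,32/7) (13,190/11) (9,18) (8,87/5)]
4. After y ≤ 4: [(8,4) (8,12/7) (12,4)]
5. Canonical ring: [(8,12/7) (12,4) (8,4)]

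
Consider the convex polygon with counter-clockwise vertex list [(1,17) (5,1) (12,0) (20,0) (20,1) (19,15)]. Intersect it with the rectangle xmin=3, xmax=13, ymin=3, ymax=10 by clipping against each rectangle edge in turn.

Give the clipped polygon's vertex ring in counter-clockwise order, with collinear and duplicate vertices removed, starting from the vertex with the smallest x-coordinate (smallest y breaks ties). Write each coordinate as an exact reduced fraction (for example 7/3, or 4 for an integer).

1. After x ≥ 3: [(3,151/9) (3,9) (5,1) (12,0) (20,0) (20,1) (19,15)]
2. After x ≤ 13: [(13,47/3) (3,151/9) (3,9) (5,1) (12,0) (13,0)]
3. After y ≥ 3: [(13,3) (13,47/3) (3,151/9) (3,9) (9/2,3)]
4. After y ≤ 10: [(13,3) (13,10) (3,10) (3,9) (9/2,3)]
5. Canonical ring: [(3,9) (9/2,3) (13,3) (13,10) (3,10)]

Clipped polygon: [(3,9) (9/2,3) (13,3) (13,10) (3,10)]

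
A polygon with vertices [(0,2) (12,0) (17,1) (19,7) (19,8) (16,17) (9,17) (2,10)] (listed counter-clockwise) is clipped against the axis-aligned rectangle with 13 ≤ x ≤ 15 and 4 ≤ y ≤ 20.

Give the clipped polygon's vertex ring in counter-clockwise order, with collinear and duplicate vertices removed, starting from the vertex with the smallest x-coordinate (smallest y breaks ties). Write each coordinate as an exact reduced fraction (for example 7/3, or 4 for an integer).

Clipped polygon: [(13,4) (15,4) (15,17) (13,17)]

1. After x ≥ 13: [(13,1/5) (17,1) (19,7) (19,8) (16,17) (13,17)]
2. After x ≤ 15: [(13,1/5) (15,3/5) (15,17) (13,17)]
3. After y ≥ 4: [(13,4) (15,4) (15,17) (13,17)]
4. After y ≤ 20: [(13,4) (15,4) (15,17) (13,17)]
5. Canonical ring: [(13,4) (15,4) (15,17) (13,17)]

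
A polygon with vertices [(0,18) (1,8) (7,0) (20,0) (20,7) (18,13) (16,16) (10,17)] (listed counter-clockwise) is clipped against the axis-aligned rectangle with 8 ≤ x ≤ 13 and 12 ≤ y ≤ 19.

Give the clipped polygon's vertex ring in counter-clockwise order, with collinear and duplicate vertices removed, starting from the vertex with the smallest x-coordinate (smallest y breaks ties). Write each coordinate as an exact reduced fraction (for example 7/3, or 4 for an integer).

Clipped polygon: [(8,12) (13,12) (13,33/2) (10,17) (8,86/5)]

1. After x ≥ 8: [(8,86/5) (8,0) (20,0) (20,7) (18,13) (16,16) (10,17)]
2. After x ≤ 13: [(8,86/5) (8,0) (13,0) (13,33/2) (10,17)]
3. After y ≥ 12: [(8,86/5) (8,12) (13,12) (13,33/2) (10,17)]
4. After y ≤ 19: [(8,86/5) (8,12) (13,12) (13,33/2) (10,17)]
5. Canonical ring: [(8,12) (13,12) (13,33/2) (10,17) (8,86/5)]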